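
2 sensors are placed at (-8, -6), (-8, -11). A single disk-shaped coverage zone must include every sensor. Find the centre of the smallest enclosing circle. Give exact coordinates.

The smallest circle enclosing two points has them as diameter endpoints.
Centre = midpoint = (-8, -8.5); r² = |(-8, -6)−(-8, -11)|²/4 = 25/4 = 6.25.
Centre = (-8, -8.5).

(-8, -8.5)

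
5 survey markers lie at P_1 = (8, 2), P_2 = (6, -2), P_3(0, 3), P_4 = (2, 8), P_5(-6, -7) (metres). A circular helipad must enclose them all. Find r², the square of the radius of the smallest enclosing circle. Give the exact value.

80053/1058

A smallest enclosing disk is always determined by at most three of the input points on its boundary.
The minimum enclosing circle is determined by three boundary points: P_1, P_4, P_5.
Their circumcentre is (-17/46, -17/46) with r² = 80053/1058.
The farthest remaining point P_2 is at distance² 45737/1058 ≤ 80053/1058.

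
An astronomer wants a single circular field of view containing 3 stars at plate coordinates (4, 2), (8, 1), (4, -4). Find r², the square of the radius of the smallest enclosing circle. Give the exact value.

Call the three points A, B, C in the order given.
Side lengths²: AB² = 17, AC² = 36, BC² = 41.
Since BC² = 41 < 36 + 17 = 53, the triangle is acute, so the smallest enclosing circle is the circumcircle.
Circumcentre = (5.375, -1), r² = 10.890625.

10.890625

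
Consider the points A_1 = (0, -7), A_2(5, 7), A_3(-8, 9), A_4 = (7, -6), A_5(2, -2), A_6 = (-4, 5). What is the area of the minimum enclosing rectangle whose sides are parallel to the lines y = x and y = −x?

285

In coordinates u = x + y, v = x − y the rectangle is axis-aligned; the map (x,y)→(u,v) scales areas by 2.
u-values: -7, 12, 1, 1, 0, 1; range = 12 − (-7) = 19.
v-values: 7, -2, -17, 13, 4, -9; range = 13 − (-17) = 30.
Area = (19 × 30) / 2 = 285.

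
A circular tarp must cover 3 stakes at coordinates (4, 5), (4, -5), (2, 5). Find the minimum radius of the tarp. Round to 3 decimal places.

Call the three points A, B, C in the order given.
Side lengths²: AB² = 100, AC² = 4, BC² = 104.
Since BC² = 104 ≥ 100 + 4 = 104, the angle opposite BC is not acute, so the smallest enclosing circle has BC as diameter.
Centre = midpoint of BC = (3, 0), r² = 104/4 = 26.
r = √26 ≈ 5.099.

5.099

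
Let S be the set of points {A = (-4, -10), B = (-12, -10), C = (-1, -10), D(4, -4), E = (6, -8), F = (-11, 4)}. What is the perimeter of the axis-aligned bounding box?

64

Width = max x − min x = 6 − (-12) = 18.
Height = max y − min y = 4 − (-10) = 14.
Perimeter = 2(18 + 14) = 64.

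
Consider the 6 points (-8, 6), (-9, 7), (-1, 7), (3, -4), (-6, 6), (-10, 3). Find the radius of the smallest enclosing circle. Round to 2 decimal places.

The minimum enclosing circle of a finite set is fixed by two of the points (as a diameter) or three (as a circumcircle).
The farthest pair is (-9, 7)–(3, -4) with squared distance 265. The circle on this segment as diameter has centre (-3, 1.5) and r² = 265/4 = 66.25.
Check (-8, 6): distance² to centre = 45.25 ≤ 66.25, so it lies inside.
All remaining points lie in this disk, and no smaller disk contains both endpoints, so this is the minimum enclosing circle.
r = √(66.25) ≈ 8.14.

8.14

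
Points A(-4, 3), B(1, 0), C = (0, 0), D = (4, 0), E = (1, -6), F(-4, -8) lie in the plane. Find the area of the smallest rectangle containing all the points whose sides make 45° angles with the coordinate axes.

112

In coordinates u = x + y, v = x − y the rectangle is axis-aligned; the map (x,y)→(u,v) scales areas by 2.
u-values: -1, 1, 0, 4, -5, -12; range = 4 − (-12) = 16.
v-values: -7, 1, 0, 4, 7, 4; range = 7 − (-7) = 14.
Area = (16 × 14) / 2 = 112.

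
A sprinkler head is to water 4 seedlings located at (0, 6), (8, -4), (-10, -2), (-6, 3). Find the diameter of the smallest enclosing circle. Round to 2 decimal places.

A smallest enclosing disk is always determined by at most three of the input points on its boundary.
The farthest pair is (8, -4)–(-10, -2) with squared distance 328. The circle on this segment as diameter has centre (-1, -3) and r² = 328/4 = 82.
Check (0, 6): distance² to centre = 82 ≤ 82, so it lies inside.
All remaining points lie in this disk, and no smaller disk contains both endpoints, so this is the minimum enclosing circle.
Diameter = 2r = 2√82 ≈ 18.11.

18.11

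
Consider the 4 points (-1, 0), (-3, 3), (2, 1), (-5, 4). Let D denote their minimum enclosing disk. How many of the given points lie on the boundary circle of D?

2

A smallest enclosing disk is always determined by at most three of the input points on its boundary.
The farthest pair is (2, 1)–(-5, 4) with squared distance 58. The circle on this segment as diameter has centre (-1.5, 2.5) and r² = 58/4 = 14.5.
Check (-1, 0): distance² to centre = 6.5 ≤ 14.5, so it lies inside.
All remaining points lie in this disk, and no smaller disk contains both endpoints, so this is the minimum enclosing circle.
The points at distance exactly r from the centre are (2, 1), (-5, 4) — 2 points.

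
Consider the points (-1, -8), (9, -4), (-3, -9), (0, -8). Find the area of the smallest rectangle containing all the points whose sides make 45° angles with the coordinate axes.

59.5

In coordinates u = x + y, v = x − y the rectangle is axis-aligned; the map (x,y)→(u,v) scales areas by 2.
u-values: -9, 5, -12, -8; range = 5 − (-12) = 17.
v-values: 7, 13, 6, 8; range = 13 − 6 = 7.
Area = (17 × 7) / 2 = 59.5.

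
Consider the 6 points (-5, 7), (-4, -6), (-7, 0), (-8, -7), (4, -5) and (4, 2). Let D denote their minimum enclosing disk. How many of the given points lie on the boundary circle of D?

By Welzl's lemma the MEC is supported by two points (diametrically opposite) or three points (on a circumcircle).
The minimum enclosing circle is determined by three boundary points: (-5, 7), (-8, -7), (4, -5).
Their circumcentre is (-155/54, -7/9) with r² = 189625/2916.
The farthest remaining point (4, 2) is at distance² 160141/2916 ≤ 189625/2916.
The points at distance exactly r from the centre are (-5, 7), (-8, -7), (4, -5) — 3 points.

3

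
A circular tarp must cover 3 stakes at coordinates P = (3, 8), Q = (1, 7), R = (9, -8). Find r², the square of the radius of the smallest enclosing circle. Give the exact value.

105485/1444

Side lengths²: PQ² = 5, PR² = 292, QR² = 289.
Since PR² = 292 < 289 + 5 = 294, the triangle is acute, so the smallest enclosing circle is the circumcircle.
Circumcentre = (110/19, -3/38), r² = 105485/1444.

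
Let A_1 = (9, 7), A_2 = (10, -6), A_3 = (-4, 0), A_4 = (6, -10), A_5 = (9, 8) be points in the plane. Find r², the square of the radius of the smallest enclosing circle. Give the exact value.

8621/98

The minimum enclosing circle is determined by three boundary points: A_3, A_4, A_5.
Their circumcentre is (75/14, -9/14) with r² = 8621/98.
The farthest remaining point A_1 is at distance² 7025/98 ≤ 8621/98.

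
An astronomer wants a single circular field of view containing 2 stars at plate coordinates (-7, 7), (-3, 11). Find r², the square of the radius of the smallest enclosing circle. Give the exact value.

The smallest circle enclosing two points has them as diameter endpoints.
Centre = midpoint = (-5, 9); r² = |(-7, 7)−(-3, 11)|²/4 = 32/4 = 8.

8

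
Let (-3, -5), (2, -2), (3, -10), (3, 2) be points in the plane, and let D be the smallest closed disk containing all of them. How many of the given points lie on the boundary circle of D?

3

The minimum enclosing circle is determined by three boundary points: (-3, -5), (3, -10), (3, 2).
Their circumcentre is (35/12, -4) with r² = 5185/144.
The farthest remaining point (2, -2) is at distance² 697/144 ≤ 5185/144.
The points at distance exactly r from the centre are (-3, -5), (3, -10), (3, 2) — 3 points.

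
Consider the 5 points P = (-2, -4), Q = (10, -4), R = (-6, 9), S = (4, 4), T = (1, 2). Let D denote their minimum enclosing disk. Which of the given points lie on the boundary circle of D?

Q, R

The minimum enclosing circle of a finite set is fixed by two of the points (as a diameter) or three (as a circumcircle).
The farthest pair is Q–R with squared distance 425. The circle on this segment as diameter has centre (2, 2.5) and r² = 425/4 = 106.25.
Check P: distance² to centre = 58.25 ≤ 106.25, so it lies inside.
All remaining points lie in this disk, and no smaller disk contains both endpoints, so this is the minimum enclosing circle.
The points at distance exactly r from the centre are Q, R — 2 points.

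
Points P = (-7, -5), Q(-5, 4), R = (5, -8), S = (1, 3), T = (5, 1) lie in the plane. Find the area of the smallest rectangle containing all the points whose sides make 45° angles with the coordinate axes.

198

In coordinates u = x + y, v = x − y the rectangle is axis-aligned; the map (x,y)→(u,v) scales areas by 2.
u-values: -12, -1, -3, 4, 6; range = 6 − (-12) = 18.
v-values: -2, -9, 13, -2, 4; range = 13 − (-9) = 22.
Area = (18 × 22) / 2 = 198.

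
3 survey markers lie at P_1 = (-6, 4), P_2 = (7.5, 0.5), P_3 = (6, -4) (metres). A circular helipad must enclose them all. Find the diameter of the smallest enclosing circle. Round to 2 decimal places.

Side lengths²: P_1P_2² = 194.5, P_1P_3² = 208, P_2P_3² = 22.5.
Since P_1P_3² = 208 < 194.5 + 22.5 = 217, the triangle is acute, so the smallest enclosing circle is the circumcircle.
Circumcentre = (3/11, 9/22), r² = 25285/484.
Diameter = 2r = 2√(25285/484) ≈ 14.46.

14.46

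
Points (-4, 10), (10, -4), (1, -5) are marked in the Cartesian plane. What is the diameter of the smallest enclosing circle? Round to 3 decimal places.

19.799

Call the three points A, B, C in the order given.
Side lengths²: AB² = 392, AC² = 250, BC² = 82.
Since AB² = 392 ≥ 250 + 82 = 332, the angle opposite AB is not acute, so the smallest enclosing circle has AB as diameter.
Centre = midpoint of AB = (3, 3), r² = 392/4 = 98.
Diameter = 2r = 2√98 ≈ 19.799.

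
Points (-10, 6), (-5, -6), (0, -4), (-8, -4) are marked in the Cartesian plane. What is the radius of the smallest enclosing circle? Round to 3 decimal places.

7.071

By Welzl's lemma the MEC is supported by two points (diametrically opposite) or three points (on a circumcircle).
The farthest pair is (-10, 6)–(0, -4) with squared distance 200. The circle on this segment as diameter has centre (-5, 1) and r² = 200/4 = 50.
Check (-5, -6): distance² to centre = 49 ≤ 50, so it lies inside.
All remaining points lie in this disk, and no smaller disk contains both endpoints, so this is the minimum enclosing circle.
r = √50 ≈ 7.071.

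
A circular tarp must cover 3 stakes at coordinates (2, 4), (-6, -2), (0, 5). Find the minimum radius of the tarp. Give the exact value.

5

Call the three points A, B, C in the order given.
Side lengths²: AB² = 100, AC² = 5, BC² = 85.
Since AB² = 100 ≥ 85 + 5 = 90, the angle opposite AB is not acute, so the smallest enclosing circle has AB as diameter.
Centre = midpoint of AB = (-2, 1), r² = 100/4 = 25.
r = √25 = 5.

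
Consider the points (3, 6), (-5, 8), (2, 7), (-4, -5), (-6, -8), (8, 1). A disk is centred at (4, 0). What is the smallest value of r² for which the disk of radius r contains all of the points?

The required radius is the distance from (4, 0) to the farthest point.
Squared distances: 37, 145, 53, 89, 164, 17.
Maximum is 164, attained at (-6, -8).

164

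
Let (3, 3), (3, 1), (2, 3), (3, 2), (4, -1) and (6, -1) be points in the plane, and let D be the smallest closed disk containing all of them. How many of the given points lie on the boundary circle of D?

The farthest pair is (2, 3)–(6, -1) with squared distance 32. The circle on this segment as diameter has centre (4, 1) and r² = 32/4 = 8.
Check (3, 3): distance² to centre = 5 ≤ 8, so it lies inside.
All remaining points lie in this disk, and no smaller disk contains both endpoints, so this is the minimum enclosing circle.
The points at distance exactly r from the centre are (2, 3), (6, -1) — 2 points.

2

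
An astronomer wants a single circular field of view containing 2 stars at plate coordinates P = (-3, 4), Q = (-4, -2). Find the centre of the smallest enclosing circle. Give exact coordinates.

The smallest circle enclosing two points has them as diameter endpoints.
Centre = midpoint = (-3.5, 1); r² = |PQ|²/4 = 37/4 = 9.25.
Centre = (-3.5, 1).

(-3.5, 1)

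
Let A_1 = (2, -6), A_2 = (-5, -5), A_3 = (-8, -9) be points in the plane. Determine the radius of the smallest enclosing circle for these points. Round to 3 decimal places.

5.220

Side lengths²: A_1A_2² = 50, A_1A_3² = 109, A_2A_3² = 25.
Since A_1A_3² = 109 ≥ 50 + 25 = 75, the angle opposite A_1A_3 is not acute, so the smallest enclosing circle has A_1A_3 as diameter.
Centre = midpoint of A_1A_3 = (-3, -7.5), r² = 109/4 = 27.25.
r = √(27.25) ≈ 5.220.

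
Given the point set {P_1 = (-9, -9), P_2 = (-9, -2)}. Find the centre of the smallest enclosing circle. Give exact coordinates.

The smallest circle enclosing two points has them as diameter endpoints.
Centre = midpoint = (-9, -5.5); r² = |P_1P_2|²/4 = 49/4 = 12.25.
Centre = (-9, -5.5).

(-9, -5.5)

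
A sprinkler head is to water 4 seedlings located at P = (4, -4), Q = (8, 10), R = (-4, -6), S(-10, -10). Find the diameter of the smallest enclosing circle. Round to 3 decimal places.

26.907

The minimum enclosing circle of a finite set is fixed by two of the points (as a diameter) or three (as a circumcircle).
The farthest pair is Q–S with squared distance 724. The circle on this segment as diameter has centre (-1, 0) and r² = 724/4 = 181.
Check P: distance² to centre = 41 ≤ 181, so it lies inside.
All remaining points lie in this disk, and no smaller disk contains both endpoints, so this is the minimum enclosing circle.
Diameter = 2r = 2√181 ≈ 26.907.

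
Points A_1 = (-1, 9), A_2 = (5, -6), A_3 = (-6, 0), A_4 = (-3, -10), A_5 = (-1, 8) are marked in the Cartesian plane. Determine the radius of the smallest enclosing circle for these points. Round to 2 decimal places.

9.55

A smallest enclosing disk is always determined by at most three of the input points on its boundary.
The farthest pair is A_1–A_4 with squared distance 365. The circle on this segment as diameter has centre (-2, -0.5) and r² = 365/4 = 91.25.
Check A_2: distance² to centre = 79.25 ≤ 91.25, so it lies inside.
All remaining points lie in this disk, and no smaller disk contains both endpoints, so this is the minimum enclosing circle.
r = √(91.25) ≈ 9.55.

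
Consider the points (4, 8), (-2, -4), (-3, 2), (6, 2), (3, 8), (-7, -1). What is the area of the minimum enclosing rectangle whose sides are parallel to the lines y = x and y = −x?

In coordinates u = x + y, v = x − y the rectangle is axis-aligned; the map (x,y)→(u,v) scales areas by 2.
u-values: 12, -6, -1, 8, 11, -8; range = 12 − (-8) = 20.
v-values: -4, 2, -5, 4, -5, -6; range = 4 − (-6) = 10.
Area = (20 × 10) / 2 = 100.

100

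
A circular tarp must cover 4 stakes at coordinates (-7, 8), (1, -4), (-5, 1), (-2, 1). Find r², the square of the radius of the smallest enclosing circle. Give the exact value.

52

The minimum enclosing circle of a finite set is fixed by two of the points (as a diameter) or three (as a circumcircle).
The farthest pair is (-7, 8)–(1, -4) with squared distance 208. The circle on this segment as diameter has centre (-3, 2) and r² = 208/4 = 52.
Check (-5, 1): distance² to centre = 5 ≤ 52, so it lies inside.
All remaining points lie in this disk, and no smaller disk contains both endpoints, so this is the minimum enclosing circle.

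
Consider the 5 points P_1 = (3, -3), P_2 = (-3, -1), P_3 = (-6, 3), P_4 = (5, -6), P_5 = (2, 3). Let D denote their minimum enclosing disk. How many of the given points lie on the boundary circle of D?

2

A smallest enclosing disk is always determined by at most three of the input points on its boundary.
The farthest pair is P_3–P_4 with squared distance 202. The circle on this segment as diameter has centre (-0.5, -1.5) and r² = 202/4 = 50.5.
Check P_1: distance² to centre = 14.5 ≤ 50.5, so it lies inside.
All remaining points lie in this disk, and no smaller disk contains both endpoints, so this is the minimum enclosing circle.
The points at distance exactly r from the centre are P_3, P_4 — 2 points.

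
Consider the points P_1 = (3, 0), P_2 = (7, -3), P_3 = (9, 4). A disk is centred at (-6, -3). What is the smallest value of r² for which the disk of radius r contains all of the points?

The required radius is the distance from (-6, -3) to the farthest point.
Squared distances: 90, 169, 274.
Maximum is 274, attained at P_3.

274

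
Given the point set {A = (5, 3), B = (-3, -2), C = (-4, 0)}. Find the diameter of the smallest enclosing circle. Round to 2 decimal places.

9.53

Side lengths²: AB² = 89, AC² = 90, BC² = 5.
Since AC² = 90 < 89 + 5 = 94, the triangle is acute, so the smallest enclosing circle is the circumcircle.
Circumcentre = (9/14, 15/14), r² = 2225/98.
Diameter = 2r = 2√(2225/98) ≈ 9.53.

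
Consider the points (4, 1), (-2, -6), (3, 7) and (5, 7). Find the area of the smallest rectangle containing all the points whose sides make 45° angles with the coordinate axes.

80

In coordinates u = x + y, v = x − y the rectangle is axis-aligned; the map (x,y)→(u,v) scales areas by 2.
u-values: 5, -8, 10, 12; range = 12 − (-8) = 20.
v-values: 3, 4, -4, -2; range = 4 − (-4) = 8.
Area = (20 × 8) / 2 = 80.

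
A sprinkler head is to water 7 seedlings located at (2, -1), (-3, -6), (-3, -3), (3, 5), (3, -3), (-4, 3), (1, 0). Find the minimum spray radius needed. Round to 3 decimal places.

6.265

By Welzl's lemma the MEC is supported by two points (diametrically opposite) or three points (on a circumcircle).
The farthest pair is (-3, -6)–(3, 5) with squared distance 157. The circle on this segment as diameter has centre (0, -0.5) and r² = 157/4 = 39.25.
Check (2, -1): distance² to centre = 4.25 ≤ 39.25, so it lies inside.
All remaining points lie in this disk, and no smaller disk contains both endpoints, so this is the minimum enclosing circle.
r = √(39.25) ≈ 6.265.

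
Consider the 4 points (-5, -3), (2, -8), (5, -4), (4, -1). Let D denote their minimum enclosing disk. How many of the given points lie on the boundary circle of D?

2

A smallest enclosing disk is always determined by at most three of the input points on its boundary.
The farthest pair is (-5, -3)–(5, -4) with squared distance 101. The circle on this segment as diameter has centre (0, -3.5) and r² = 101/4 = 25.25.
Check (2, -8): distance² to centre = 24.25 ≤ 25.25, so it lies inside.
All remaining points lie in this disk, and no smaller disk contains both endpoints, so this is the minimum enclosing circle.
The points at distance exactly r from the centre are (-5, -3), (5, -4) — 2 points.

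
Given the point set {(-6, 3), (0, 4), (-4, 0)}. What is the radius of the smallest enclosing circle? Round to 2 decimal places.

Call the three points A, B, C in the order given.
Side lengths²: AB² = 37, AC² = 13, BC² = 32.
Since AB² = 37 < 32 + 13 = 45, the triangle is acute, so the smallest enclosing circle is the circumcircle.
Circumcentre = (-2.9, 2.9), r² = 9.62.
r = √(9.62) ≈ 3.10.

3.10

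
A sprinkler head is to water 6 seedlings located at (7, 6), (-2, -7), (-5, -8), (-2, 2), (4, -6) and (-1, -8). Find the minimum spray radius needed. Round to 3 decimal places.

A smallest enclosing disk is always determined by at most three of the input points on its boundary.
The farthest pair is (7, 6)–(-5, -8) with squared distance 340. The circle on this segment as diameter has centre (1, -1) and r² = 340/4 = 85.
Check (-2, -7): distance² to centre = 45 ≤ 85, so it lies inside.
All remaining points lie in this disk, and no smaller disk contains both endpoints, so this is the minimum enclosing circle.
r = √85 ≈ 9.220.

9.220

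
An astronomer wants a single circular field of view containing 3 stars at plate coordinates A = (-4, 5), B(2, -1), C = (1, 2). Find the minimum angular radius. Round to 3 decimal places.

Side lengths²: AB² = 72, AC² = 34, BC² = 10.
Since AB² = 72 ≥ 34 + 10 = 44, the angle opposite AB is not acute, so the smallest enclosing circle has AB as diameter.
Centre = midpoint of AB = (-1, 2), r² = 72/4 = 18.
r = √18 ≈ 4.243.

4.243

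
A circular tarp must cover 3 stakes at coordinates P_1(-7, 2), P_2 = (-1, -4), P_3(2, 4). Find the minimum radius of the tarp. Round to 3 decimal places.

Side lengths²: P_1P_2² = 72, P_1P_3² = 85, P_2P_3² = 73.
Since P_1P_3² = 85 < 73 + 72 = 145, the triangle is acute, so the smallest enclosing circle is the circumcircle.
Circumcentre = (-45/22, 21/22), r² = 6205/242.
r = √(6205/242) ≈ 5.064.

5.064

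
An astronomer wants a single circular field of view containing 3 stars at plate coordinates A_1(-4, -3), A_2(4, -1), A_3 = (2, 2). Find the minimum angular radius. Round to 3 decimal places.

4.147

Side lengths²: A_1A_2² = 68, A_1A_3² = 61, A_2A_3² = 13.
Since A_1A_2² = 68 < 61 + 13 = 74, the triangle is acute, so the smallest enclosing circle is the circumcircle.
Circumcentre = (-3/28, -11/7), r² = 13481/784.
r = √(13481/784) ≈ 4.147.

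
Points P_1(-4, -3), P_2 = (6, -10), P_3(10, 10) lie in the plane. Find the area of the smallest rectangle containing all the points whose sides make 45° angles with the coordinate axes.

229.5

In coordinates u = x + y, v = x − y the rectangle is axis-aligned; the map (x,y)→(u,v) scales areas by 2.
u-values: -7, -4, 20; range = 20 − (-7) = 27.
v-values: -1, 16, 0; range = 16 − (-1) = 17.
Area = (27 × 17) / 2 = 229.5.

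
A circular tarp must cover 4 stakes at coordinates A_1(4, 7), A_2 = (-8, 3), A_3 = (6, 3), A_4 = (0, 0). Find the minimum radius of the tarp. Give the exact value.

7

The farthest pair is A_2–A_3 with squared distance 196. The circle on this segment as diameter has centre (-1, 3) and r² = 196/4 = 49.
Check A_1: distance² to centre = 41 ≤ 49, so it lies inside.
All remaining points lie in this disk, and no smaller disk contains both endpoints, so this is the minimum enclosing circle.
r = √49 = 7.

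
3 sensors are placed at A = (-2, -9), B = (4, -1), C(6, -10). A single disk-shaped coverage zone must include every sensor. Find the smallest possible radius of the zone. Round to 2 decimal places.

Side lengths²: AB² = 100, AC² = 65, BC² = 85.
Since AB² = 100 < 85 + 65 = 150, the triangle is acute, so the smallest enclosing circle is the circumcircle.
Circumcentre = (17/7, -85/14), r² = 5525/196.
r = √(5525/196) ≈ 5.31.

5.31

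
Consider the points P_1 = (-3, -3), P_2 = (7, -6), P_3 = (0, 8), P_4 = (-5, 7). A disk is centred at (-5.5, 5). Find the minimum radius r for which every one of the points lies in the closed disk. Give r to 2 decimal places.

The required radius is the distance from (-5.5, 5) to the farthest point.
Squared distances: 70.25, 277.25, 39.25, 4.25.
Maximum is 277.25, attained at P_2.
r = √(277.25) ≈ 16.65.

16.65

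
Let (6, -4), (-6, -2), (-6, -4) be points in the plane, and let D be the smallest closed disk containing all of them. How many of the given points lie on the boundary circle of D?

3

Call the three points A, B, C in the order given.
Side lengths²: AB² = 148, AC² = 144, BC² = 4.
Since AB² = 148 ≥ 144 + 4 = 148, the angle opposite AB is not acute, so the smallest enclosing circle has AB as diameter.
Centre = midpoint of AB = (0, -3), r² = 148/4 = 37.
The points at distance exactly r from the centre are (6, -4), (-6, -2), (-6, -4) — 3 points.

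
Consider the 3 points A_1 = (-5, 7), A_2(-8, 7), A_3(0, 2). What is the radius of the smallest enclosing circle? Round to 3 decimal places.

Side lengths²: A_1A_2² = 9, A_1A_3² = 50, A_2A_3² = 89.
Since A_2A_3² = 89 ≥ 50 + 9 = 59, the angle opposite A_2A_3 is not acute, so the smallest enclosing circle has A_2A_3 as diameter.
Centre = midpoint of A_2A_3 = (-4, 4.5), r² = 89/4 = 22.25.
r = √(22.25) ≈ 4.717.

4.717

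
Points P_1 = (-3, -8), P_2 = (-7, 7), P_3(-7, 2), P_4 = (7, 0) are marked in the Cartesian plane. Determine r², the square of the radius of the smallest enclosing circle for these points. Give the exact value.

49405/676

The minimum enclosing circle is determined by three boundary points: P_1, P_2, P_4.
Their circumcentre is (-20/13, 11/26) with r² = 49405/676.
The farthest remaining point P_3 is at distance² 21845/676 ≤ 49405/676.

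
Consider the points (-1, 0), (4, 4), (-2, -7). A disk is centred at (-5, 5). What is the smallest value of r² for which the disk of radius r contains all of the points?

153

The required radius is the distance from (-5, 5) to the farthest point.
Squared distances: 41, 82, 153.
Maximum is 153, attained at (-2, -7).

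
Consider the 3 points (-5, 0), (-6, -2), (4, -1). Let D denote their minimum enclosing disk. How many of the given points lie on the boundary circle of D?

2

Call the three points A, B, C in the order given.
Side lengths²: AB² = 5, AC² = 82, BC² = 101.
Since BC² = 101 ≥ 82 + 5 = 87, the angle opposite BC is not acute, so the smallest enclosing circle has BC as diameter.
Centre = midpoint of BC = (-1, -1.5), r² = 101/4 = 25.25.
The points at distance exactly r from the centre are (-6, -2), (4, -1) — 2 points.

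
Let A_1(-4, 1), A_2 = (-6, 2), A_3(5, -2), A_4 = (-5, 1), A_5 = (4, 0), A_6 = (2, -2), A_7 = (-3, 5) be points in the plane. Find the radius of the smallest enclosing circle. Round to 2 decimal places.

The minimum enclosing circle of a finite set is fixed by two of the points (as a diameter) or three (as a circumcircle).
The farthest pair is A_2–A_3 with squared distance 137. The circle on this segment as diameter has centre (-0.5, 0) and r² = 137/4 = 34.25.
Check A_1: distance² to centre = 13.25 ≤ 34.25, so it lies inside.
All remaining points lie in this disk, and no smaller disk contains both endpoints, so this is the minimum enclosing circle.
r = √(34.25) ≈ 5.85.

5.85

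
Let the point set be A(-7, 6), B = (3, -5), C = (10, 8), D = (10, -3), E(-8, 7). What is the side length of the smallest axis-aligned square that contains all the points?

18

The bounding box has width 18 and height 13.
An axis-aligned square enclosing the set must have side ≥ max(width, height).
So the minimum side is max(18, 13) = 18.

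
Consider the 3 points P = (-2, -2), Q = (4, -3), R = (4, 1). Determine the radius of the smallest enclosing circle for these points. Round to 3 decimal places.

3.400

Side lengths²: PQ² = 37, PR² = 45, QR² = 16.
Since PR² = 45 < 37 + 16 = 53, the triangle is acute, so the smallest enclosing circle is the circumcircle.
Circumcentre = (1.25, -1), r² = 11.5625.
r = √(11.5625) ≈ 3.400.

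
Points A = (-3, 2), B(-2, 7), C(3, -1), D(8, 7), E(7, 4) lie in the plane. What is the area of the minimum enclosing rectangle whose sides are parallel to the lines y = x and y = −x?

104

In coordinates u = x + y, v = x − y the rectangle is axis-aligned; the map (x,y)→(u,v) scales areas by 2.
u-values: -1, 5, 2, 15, 11; range = 15 − (-1) = 16.
v-values: -5, -9, 4, 1, 3; range = 4 − (-9) = 13.
Area = (16 × 13) / 2 = 104.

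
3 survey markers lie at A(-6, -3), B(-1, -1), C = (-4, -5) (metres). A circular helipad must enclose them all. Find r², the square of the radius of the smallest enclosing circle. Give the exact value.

725/98

Side lengths²: AB² = 29, AC² = 8, BC² = 25.
Since AB² = 29 < 25 + 8 = 33, the triangle is acute, so the smallest enclosing circle is the circumcircle.
Circumcentre = (-47/14, -33/14), r² = 725/98.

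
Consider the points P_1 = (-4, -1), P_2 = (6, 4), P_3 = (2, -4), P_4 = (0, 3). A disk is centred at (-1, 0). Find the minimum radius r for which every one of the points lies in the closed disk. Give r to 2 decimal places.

The required radius is the distance from (-1, 0) to the farthest point.
Squared distances: 10, 65, 25, 10.
Maximum is 65, attained at P_2.
r = √65 ≈ 8.06.

8.06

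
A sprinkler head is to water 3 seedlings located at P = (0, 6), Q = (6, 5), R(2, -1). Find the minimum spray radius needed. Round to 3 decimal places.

3.992

Side lengths²: PQ² = 37, PR² = 53, QR² = 52.
Since PR² = 53 < 52 + 37 = 89, the triangle is acute, so the smallest enclosing circle is the circumcircle.
Circumcentre = (2.575, 2.95), r² = 15.933125.
r = √(15.933125) ≈ 3.992.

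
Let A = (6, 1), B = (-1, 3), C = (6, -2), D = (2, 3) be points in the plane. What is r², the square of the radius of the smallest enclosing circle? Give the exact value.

The minimum enclosing circle of a finite set is fixed by two of the points (as a diameter) or three (as a circumcircle).
The farthest pair is B–C with squared distance 74. The circle on this segment as diameter has centre (2.5, 0.5) and r² = 74/4 = 18.5.
Check A: distance² to centre = 12.5 ≤ 18.5, so it lies inside.
All remaining points lie in this disk, and no smaller disk contains both endpoints, so this is the minimum enclosing circle.

18.5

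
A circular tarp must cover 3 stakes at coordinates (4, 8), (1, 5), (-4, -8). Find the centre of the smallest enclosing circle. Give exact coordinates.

Call the three points A, B, C in the order given.
Side lengths²: AB² = 18, AC² = 320, BC² = 194.
Since AC² = 320 ≥ 194 + 18 = 212, the angle opposite AC is not acute, so the smallest enclosing circle has AC as diameter.
Centre = midpoint of AC = (0, 0), r² = 320/4 = 80.
Centre = (0, 0).

(0, 0)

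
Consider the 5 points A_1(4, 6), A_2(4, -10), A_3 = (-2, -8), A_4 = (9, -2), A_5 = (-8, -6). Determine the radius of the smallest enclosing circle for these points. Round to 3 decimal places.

8.962

A smallest enclosing disk is always determined by at most three of the input points on its boundary.
The minimum enclosing circle is determined by three boundary points: A_1, A_4, A_5.
Their circumcentre is (1/26, -53/26) with r² = 27145/338.
The farthest remaining point A_2 is at distance² 26729/338 ≤ 27145/338.
r = √(27145/338) ≈ 8.962.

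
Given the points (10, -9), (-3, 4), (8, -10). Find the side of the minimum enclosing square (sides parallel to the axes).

14

The bounding box has width 13 and height 14.
An axis-aligned square enclosing the set must have side ≥ max(width, height).
So the minimum side is max(13, 14) = 14.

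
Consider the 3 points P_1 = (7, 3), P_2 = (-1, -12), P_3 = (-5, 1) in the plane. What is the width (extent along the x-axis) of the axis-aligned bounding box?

12

max x = 7, min x = -5, so width = 12.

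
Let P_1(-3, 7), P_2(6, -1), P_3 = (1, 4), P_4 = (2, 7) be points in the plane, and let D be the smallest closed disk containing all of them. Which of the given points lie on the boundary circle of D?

P_1, P_2

The minimum enclosing circle of a finite set is fixed by two of the points (as a diameter) or three (as a circumcircle).
The farthest pair is P_1–P_2 with squared distance 145. The circle on this segment as diameter has centre (1.5, 3) and r² = 145/4 = 36.25.
Check P_3: distance² to centre = 1.25 ≤ 36.25, so it lies inside.
All remaining points lie in this disk, and no smaller disk contains both endpoints, so this is the minimum enclosing circle.
The points at distance exactly r from the centre are P_1, P_2 — 2 points.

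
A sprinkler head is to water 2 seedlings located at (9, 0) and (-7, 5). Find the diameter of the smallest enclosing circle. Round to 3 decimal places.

The smallest circle enclosing two points has them as diameter endpoints.
Centre = midpoint = (1, 2.5); r² = |(9, 0)−(-7, 5)|²/4 = 281/4 = 70.25.
Diameter = 2r = 2√(70.25) ≈ 16.763.

16.763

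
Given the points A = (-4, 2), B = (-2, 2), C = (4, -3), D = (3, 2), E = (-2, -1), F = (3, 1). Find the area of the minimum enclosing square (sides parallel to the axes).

The bounding box has width 8 and height 5.
An axis-aligned square enclosing the set must have side ≥ max(width, height).
So the minimum side is max(8, 5) = 8.
Area = 8² = 64.

64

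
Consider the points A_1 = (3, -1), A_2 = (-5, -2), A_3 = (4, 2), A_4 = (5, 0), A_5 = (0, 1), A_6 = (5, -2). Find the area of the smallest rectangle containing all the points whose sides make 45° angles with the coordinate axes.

65

In coordinates u = x + y, v = x − y the rectangle is axis-aligned; the map (x,y)→(u,v) scales areas by 2.
u-values: 2, -7, 6, 5, 1, 3; range = 6 − (-7) = 13.
v-values: 4, -3, 2, 5, -1, 7; range = 7 − (-3) = 10.
Area = (13 × 10) / 2 = 65.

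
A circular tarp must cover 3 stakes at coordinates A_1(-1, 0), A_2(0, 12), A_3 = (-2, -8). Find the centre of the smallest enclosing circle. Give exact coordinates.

Side lengths²: A_1A_2² = 145, A_1A_3² = 65, A_2A_3² = 404.
Since A_2A_3² = 404 ≥ 145 + 65 = 210, the angle opposite A_2A_3 is not acute, so the smallest enclosing circle has A_2A_3 as diameter.
Centre = midpoint of A_2A_3 = (-1, 2), r² = 404/4 = 101.
Centre = (-1, 2).

(-1, 2)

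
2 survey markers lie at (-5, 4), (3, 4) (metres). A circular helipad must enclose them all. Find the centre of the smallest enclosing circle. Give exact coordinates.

(-1, 4)

The smallest circle enclosing two points has them as diameter endpoints.
Centre = midpoint = (-1, 4); r² = |(-5, 4)−(3, 4)|²/4 = 64/4 = 16.
Centre = (-1, 4).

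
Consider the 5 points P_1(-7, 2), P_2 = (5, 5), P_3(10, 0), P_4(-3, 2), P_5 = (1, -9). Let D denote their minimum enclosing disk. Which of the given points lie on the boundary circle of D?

P_1, P_3, P_5

The minimum enclosing circle of a finite set is fixed by two of the points (as a diameter) or three (as a circumcircle).
The minimum enclosing circle is determined by three boundary points: P_1, P_3, P_5.
Their circumcentre is (51/38, -13/38) with r² = 54205/722.
The farthest remaining point P_2 is at distance² 30265/722 ≤ 54205/722.
The points at distance exactly r from the centre are P_1, P_3, P_5 — 3 points.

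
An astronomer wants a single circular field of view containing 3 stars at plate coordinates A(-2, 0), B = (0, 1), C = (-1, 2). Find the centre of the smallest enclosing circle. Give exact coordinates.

Side lengths²: AB² = 5, AC² = 5, BC² = 2.
Since AC² = 5 < 5 + 2 = 7, the triangle is acute, so the smallest enclosing circle is the circumcircle.
Circumcentre = (-7/6, 5/6), r² = 25/18.
Centre = (-7/6, 5/6).

(-7/6, 5/6)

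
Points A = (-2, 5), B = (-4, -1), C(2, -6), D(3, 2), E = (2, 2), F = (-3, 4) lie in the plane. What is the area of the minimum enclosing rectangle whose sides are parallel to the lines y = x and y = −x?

In coordinates u = x + y, v = x − y the rectangle is axis-aligned; the map (x,y)→(u,v) scales areas by 2.
u-values: 3, -5, -4, 5, 4, 1; range = 5 − (-5) = 10.
v-values: -7, -3, 8, 1, 0, -7; range = 8 − (-7) = 15.
Area = (10 × 15) / 2 = 75.

75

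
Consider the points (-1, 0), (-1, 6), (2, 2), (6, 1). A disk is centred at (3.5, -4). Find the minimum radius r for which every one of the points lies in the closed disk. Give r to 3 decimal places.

10.966

The required radius is the distance from (3.5, -4) to the farthest point.
Squared distances: 36.25, 120.25, 38.25, 31.25.
Maximum is 120.25, attained at (-1, 6).
r = √(120.25) ≈ 10.966.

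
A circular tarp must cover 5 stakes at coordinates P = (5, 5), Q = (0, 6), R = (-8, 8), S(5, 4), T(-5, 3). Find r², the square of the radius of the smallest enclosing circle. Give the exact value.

46.25

By Welzl's lemma the MEC is supported by two points (diametrically opposite) or three points (on a circumcircle).
The farthest pair is R–S with squared distance 185. The circle on this segment as diameter has centre (-1.5, 6) and r² = 185/4 = 46.25.
Check P: distance² to centre = 43.25 ≤ 46.25, so it lies inside.
All remaining points lie in this disk, and no smaller disk contains both endpoints, so this is the minimum enclosing circle.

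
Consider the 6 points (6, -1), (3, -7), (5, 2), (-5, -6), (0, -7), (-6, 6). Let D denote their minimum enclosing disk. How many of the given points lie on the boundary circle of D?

2

The farthest pair is (3, -7)–(-6, 6) with squared distance 250. The circle on this segment as diameter has centre (-1.5, -0.5) and r² = 250/4 = 62.5.
Check (6, -1): distance² to centre = 56.5 ≤ 62.5, so it lies inside.
All remaining points lie in this disk, and no smaller disk contains both endpoints, so this is the minimum enclosing circle.
The points at distance exactly r from the centre are (3, -7), (-6, 6) — 2 points.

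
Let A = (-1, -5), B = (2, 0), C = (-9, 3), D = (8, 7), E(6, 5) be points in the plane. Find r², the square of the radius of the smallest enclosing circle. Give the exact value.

The minimum enclosing circle of a finite set is fixed by two of the points (as a diameter) or three (as a circumcircle).
The minimum enclosing circle is determined by three boundary points: A, C, D.
Their circumcentre is (-3/14, 53/14) with r² = 7625/98.
The farthest remaining point E is at distance² 3929/98 ≤ 7625/98.

7625/98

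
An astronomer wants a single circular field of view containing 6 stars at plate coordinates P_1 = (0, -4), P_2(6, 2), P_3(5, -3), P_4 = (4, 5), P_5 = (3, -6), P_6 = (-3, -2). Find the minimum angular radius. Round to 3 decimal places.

By Welzl's lemma the MEC is supported by two points (diametrically opposite) or three points (on a circumcircle).
The minimum enclosing circle is determined by three boundary points: P_4, P_5, P_6.
Their circumcentre is (2.4, -0.4) with r² = 31.72.
The farthest remaining point P_1 is at distance² 18.72 ≤ 31.72.
r = √(31.72) ≈ 5.632.

5.632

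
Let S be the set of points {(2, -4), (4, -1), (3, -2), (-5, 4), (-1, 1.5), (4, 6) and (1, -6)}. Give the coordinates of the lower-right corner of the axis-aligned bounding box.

(4, -6)

x-range [-5, 4], y-range [-6, 6].
The lower-right corner is (4, -6).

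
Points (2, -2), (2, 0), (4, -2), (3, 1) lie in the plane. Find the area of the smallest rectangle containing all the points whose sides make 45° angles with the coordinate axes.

In coordinates u = x + y, v = x − y the rectangle is axis-aligned; the map (x,y)→(u,v) scales areas by 2.
u-values: 0, 2, 2, 4; range = 4 − 0 = 4.
v-values: 4, 2, 6, 2; range = 6 − 2 = 4.
Area = (4 × 4) / 2 = 8.

8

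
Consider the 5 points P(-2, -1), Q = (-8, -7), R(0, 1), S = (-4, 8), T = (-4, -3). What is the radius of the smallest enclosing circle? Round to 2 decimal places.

7.76

The farthest pair is Q–S with squared distance 241. The circle on this segment as diameter has centre (-6, 0.5) and r² = 241/4 = 60.25.
Check P: distance² to centre = 18.25 ≤ 60.25, so it lies inside.
All remaining points lie in this disk, and no smaller disk contains both endpoints, so this is the minimum enclosing circle.
r = √(60.25) ≈ 7.76.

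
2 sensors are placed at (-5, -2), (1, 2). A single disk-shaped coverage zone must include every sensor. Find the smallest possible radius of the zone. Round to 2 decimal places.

3.61

The smallest circle enclosing two points has them as diameter endpoints.
Centre = midpoint = (-2, 0); r² = |(-5, -2)−(1, 2)|²/4 = 52/4 = 13.
r = √13 ≈ 3.61.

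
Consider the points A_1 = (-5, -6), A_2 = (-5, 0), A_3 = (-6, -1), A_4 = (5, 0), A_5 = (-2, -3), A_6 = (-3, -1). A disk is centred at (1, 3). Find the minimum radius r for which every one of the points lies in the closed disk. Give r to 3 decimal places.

10.817

The required radius is the distance from (1, 3) to the farthest point.
Squared distances: 117, 45, 65, 25, 45, 32.
Maximum is 117, attained at A_1.
r = √117 ≈ 10.817.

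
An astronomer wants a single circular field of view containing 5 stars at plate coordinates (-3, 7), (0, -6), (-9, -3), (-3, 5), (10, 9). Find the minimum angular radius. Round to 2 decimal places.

By Welzl's lemma the MEC is supported by two points (diametrically opposite) or three points (on a circumcircle).
The farthest pair is (-9, -3)–(10, 9) with squared distance 505. The circle on this segment as diameter has centre (0.5, 3) and r² = 505/4 = 126.25.
Check (-3, 7): distance² to centre = 28.25 ≤ 126.25, so it lies inside.
All remaining points lie in this disk, and no smaller disk contains both endpoints, so this is the minimum enclosing circle.
r = √(126.25) ≈ 11.24.

11.24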